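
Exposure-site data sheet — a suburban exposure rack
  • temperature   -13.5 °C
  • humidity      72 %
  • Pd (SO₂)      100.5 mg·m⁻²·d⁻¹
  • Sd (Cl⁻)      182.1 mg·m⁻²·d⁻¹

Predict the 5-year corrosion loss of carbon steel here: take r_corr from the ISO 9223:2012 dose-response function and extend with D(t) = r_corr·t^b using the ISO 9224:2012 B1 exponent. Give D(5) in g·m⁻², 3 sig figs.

carbon steel: temperature factor f = +0.150·(-23.5) = -3.5250
  Pd branch = 1.77·Pd^0.52·e^(0.02·RH+f) = 2.419 μm/a
  Cl⁻ term: 0.102·182.1^0.62·exp(0.033·72+0.04·-13.5) = 16.12
  r_corr = 2.419 + 16.12 = 18.54 μm/a
Power-law: D(5) = r_corr · 5^0.523
  D(5) = 18.54 × 5^0.523 = 18.54 × 2.32 = 43.02 μm
  Mass loss = 43.02 μm × 7.85 g/cm³ = 337.7 g·m⁻²

D(5) = 338 g·m⁻²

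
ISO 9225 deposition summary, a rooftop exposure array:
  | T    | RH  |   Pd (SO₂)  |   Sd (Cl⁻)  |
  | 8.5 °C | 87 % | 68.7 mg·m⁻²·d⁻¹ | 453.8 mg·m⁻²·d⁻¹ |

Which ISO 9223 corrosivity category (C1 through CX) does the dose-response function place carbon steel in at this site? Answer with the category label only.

C5

carbon steel: f(T) = +0.150·(T−10) [T≤10 °C] = -0.2250
  sulphur-dioxide contribution → 72.64 μm/a
  chloride contribution → 112.3 μm/a
  ⇒ r_corr(carbon steel) = 184.9 μm/a
Category bounds: 80…200 μm/a bracket r_corr ⇒ C5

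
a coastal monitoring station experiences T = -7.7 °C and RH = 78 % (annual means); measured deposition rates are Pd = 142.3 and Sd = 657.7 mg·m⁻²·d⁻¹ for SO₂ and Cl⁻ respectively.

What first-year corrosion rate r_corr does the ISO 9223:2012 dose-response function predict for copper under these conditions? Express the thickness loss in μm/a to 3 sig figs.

r_corr = 0.878 μm/a

copper: f(T) = +0.126·(T−10) [T≤10 °C] = -2.2302
  Pd branch = 0.0053·Pd^0.26·e^(0.059·RH+f) = 0.2061 μm/a
  Sd branch = 0.01025·Sd^0.27·e^(0.036·RH+0.049·T) = 0.6718 μm/a
  sum: 0.2061 + 0.6718 → r_corr = 0.8779 μm/a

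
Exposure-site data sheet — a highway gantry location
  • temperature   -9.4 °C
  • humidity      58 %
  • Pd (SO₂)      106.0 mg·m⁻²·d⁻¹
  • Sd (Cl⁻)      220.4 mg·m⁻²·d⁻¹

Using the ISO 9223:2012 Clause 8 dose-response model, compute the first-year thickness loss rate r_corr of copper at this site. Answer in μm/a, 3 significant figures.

copper: f(T) = +0.126·(T−10) [T≤10 °C] = -2.4444
  Pd branch = 0.0053·Pd^0.26·e^(0.059·RH+f) = 0.04736 μm/a
  Cl⁻ term: 0.01025·220.4^0.27·exp(0.036·58+0.049·-9.4) = 0.224
  r_corr = 0.04736 + 0.224 = 0.2713 μm/a

r_corr = 0.271 μm/a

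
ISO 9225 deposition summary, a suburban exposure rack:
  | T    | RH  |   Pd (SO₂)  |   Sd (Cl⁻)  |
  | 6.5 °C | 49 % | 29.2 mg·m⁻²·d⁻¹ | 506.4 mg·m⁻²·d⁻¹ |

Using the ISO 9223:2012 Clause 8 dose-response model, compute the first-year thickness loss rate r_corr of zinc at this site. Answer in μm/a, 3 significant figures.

zinc: T≤10 °C ⇒ hinge +0.038·(6.5−10) = -0.1330
  SO₂ term: 0.0129·29.2^0.44·exp(0.046·49-0.1330) = 0.4748
  Cl⁻ term: 0.0175·506.4^0.57·exp(0.008·49+0.085·6.5) = 1.566
  r_corr = 0.4748 + 1.566 = 2.041 μm/a

r_corr = 2.04 μm/a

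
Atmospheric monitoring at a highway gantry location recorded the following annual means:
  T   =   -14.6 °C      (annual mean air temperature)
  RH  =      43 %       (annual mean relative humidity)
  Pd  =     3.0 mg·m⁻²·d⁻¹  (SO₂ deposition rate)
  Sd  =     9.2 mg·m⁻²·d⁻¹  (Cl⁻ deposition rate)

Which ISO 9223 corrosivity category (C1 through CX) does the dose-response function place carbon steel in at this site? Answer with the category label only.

carbon steel: temperature factor f = +0.150·(-24.6) = -3.6900
  SO₂ term: 1.77·3.0^0.52·exp(0.02·43-3.6900) = 0.1849
  Cl⁻ term: 0.102·9.2^0.62·exp(0.033·43+0.04·-14.6) = 0.9306
  r_corr = 0.1849 + 0.9306 = 1.116 μm/a
ISO 9223 Table 2 (carbon steel): 0 < 1.12 ≤ 1.3 μm/a ⇒ C1

C1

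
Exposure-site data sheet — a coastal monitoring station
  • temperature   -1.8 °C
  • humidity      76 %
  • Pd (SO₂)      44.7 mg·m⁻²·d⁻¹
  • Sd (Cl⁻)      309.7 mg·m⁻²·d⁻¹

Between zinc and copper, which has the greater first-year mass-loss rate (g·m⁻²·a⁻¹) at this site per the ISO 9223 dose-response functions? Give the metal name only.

zinc: T≤10 °C ⇒ hinge +0.038·(-1.8−10) = -0.4484
  Pd branch = 0.0129·Pd^0.44·e^(0.046·RH+f) = 1.446 μm/a
  Cl⁻ term: 0.0175·309.7^0.57·exp(0.008·76+0.085·-1.8) = 0.7252
  r_corr = 1.446 + 0.7252 = 2.172 μm/a
  mass loss = 2.172 μm/a × 7.14 g/cm³ = 15.51 g·m⁻²·a⁻¹
copper: f(T) = +0.126·(T−10) [T≤10 °C] = -1.4868
  SO₂ term: 0.0053·44.7^0.26·exp(0.059·76-1.4868) = 0.2851
  Cl⁻ term: 0.01025·309.7^0.27·exp(0.036·76+0.049·-1.8) = 0.6811
  r_corr = 0.2851 + 0.6811 = 0.9662 μm/a
  mass loss = 0.9662 μm/a × 8.96 g/cm³ = 8.657 g·m⁻²·a⁻¹
Ordering by g·m⁻²·a⁻¹: zinc (15.5) > copper (8.66)

zinc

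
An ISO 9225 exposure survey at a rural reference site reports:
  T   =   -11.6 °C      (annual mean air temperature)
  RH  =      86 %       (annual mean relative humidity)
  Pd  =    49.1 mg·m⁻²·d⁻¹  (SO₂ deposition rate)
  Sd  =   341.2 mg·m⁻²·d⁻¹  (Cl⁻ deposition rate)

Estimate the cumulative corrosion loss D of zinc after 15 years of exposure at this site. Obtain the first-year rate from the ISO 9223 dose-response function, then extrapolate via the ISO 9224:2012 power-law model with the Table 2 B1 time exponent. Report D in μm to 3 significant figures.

D(15) = 18.1 μm

zinc: temperature factor f = +0.038·(-21.6) = -0.8208
  sulphur-dioxide contribution → 1.645 μm/a
  chloride contribution → 0.3609 μm/a
  total first-year rate 2.006 μm/a
Long-term exponent b (ISO 9224 Table 2, B1) = 0.813
  D(15) = 2.006 × 15^0.813 = 2.006 × 9.04 = 18.14 μm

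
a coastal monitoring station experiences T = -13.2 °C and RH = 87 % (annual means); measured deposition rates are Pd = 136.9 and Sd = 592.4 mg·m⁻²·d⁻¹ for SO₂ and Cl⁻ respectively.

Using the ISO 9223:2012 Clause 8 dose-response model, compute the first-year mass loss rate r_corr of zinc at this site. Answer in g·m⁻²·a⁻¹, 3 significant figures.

r_corr = 21.3 g·m⁻²·a⁻¹

zinc: temperature factor f = +0.038·(-23.2) = -0.8816
  SO₂ term: 0.0129·136.9^0.44·exp(0.046·87-0.8816) = 2.546
  Sd branch = 0.0175·Sd^0.57·e^(0.008·RH+0.085·T) = 0.4349 μm/a
  sum: 2.546 + 0.4349 → r_corr = 2.98 μm/a
Convert to mass loss: 2.98 μm/a × 7.14 g/cm³ = 21.28 g·m⁻²·a⁻¹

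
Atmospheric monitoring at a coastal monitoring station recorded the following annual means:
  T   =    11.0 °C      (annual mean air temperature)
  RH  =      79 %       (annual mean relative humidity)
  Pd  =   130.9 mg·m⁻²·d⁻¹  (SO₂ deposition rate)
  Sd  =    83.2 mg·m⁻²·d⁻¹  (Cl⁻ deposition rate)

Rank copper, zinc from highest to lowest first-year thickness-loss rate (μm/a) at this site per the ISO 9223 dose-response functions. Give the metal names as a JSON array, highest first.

copper: T>10 °C ⇒ hinge -0.080·(11.0−10) = -0.0800
  sulphur-dioxide contribution → 1.837 μm/a
  chloride contribution → 0.9963 μm/a
  total first-year rate 2.834 μm/a
zinc: f(T) = -0.071·(T−10) [T>10 °C] = -0.0710
  sulphur-dioxide contribution → 3.885 μm/a
  chloride contribution → 1.042 μm/a
  ⇒ r_corr(zinc) = 4.928 μm/a
Ordering by μm/a: zinc (4.93) > copper (2.83)

["zinc", "copper"]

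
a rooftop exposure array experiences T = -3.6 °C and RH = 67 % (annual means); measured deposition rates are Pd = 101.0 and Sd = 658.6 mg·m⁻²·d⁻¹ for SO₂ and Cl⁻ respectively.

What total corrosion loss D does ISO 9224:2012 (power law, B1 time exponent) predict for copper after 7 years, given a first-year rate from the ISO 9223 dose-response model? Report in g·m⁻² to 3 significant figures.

D(7) = 23.6 g·m⁻²

copper: T≤10 °C ⇒ hinge +0.126·(-3.6−10) = -1.7136
  Pd branch = 0.0053·Pd^0.26·e^(0.059·RH+f) = 0.1652 μm/a
  Sd branch = 0.01025·Sd^0.27·e^(0.036·RH+0.049·T) = 0.5529 μm/a
  r_corr = 0.1652 + 0.5529 = 0.7181 μm/a
Long-term exponent b (ISO 9224 Table 2, B1) = 0.667
  D(7) = 0.7181 × 7^0.667 = 0.7181 × 3.662 = 2.629 μm
  Mass loss = 2.629 μm × 8.96 g/cm³ = 23.56 g·m⁻²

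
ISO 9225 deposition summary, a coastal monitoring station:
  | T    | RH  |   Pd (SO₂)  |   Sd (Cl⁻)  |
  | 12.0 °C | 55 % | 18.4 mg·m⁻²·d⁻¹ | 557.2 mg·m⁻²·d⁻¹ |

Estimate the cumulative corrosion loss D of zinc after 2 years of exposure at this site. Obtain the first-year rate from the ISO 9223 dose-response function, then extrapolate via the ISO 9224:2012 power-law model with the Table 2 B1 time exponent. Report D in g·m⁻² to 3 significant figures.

D(2) = 41.1 g·m⁻²

zinc: f(T) = -0.071·(T−10) [T>10 °C] = -0.1420
  sulphur-dioxide contribution → 0.5061 μm/a
  chloride contribution → 2.769 μm/a
  total first-year rate 3.275 μm/a
Power-law: D(2) = r_corr · 2^0.813
  D(2) = 3.275 × 2^0.813 = 3.275 × 1.757 = 5.754 μm
  Mass loss = 5.754 μm × 7.14 g/cm³ = 41.08 g·m⁻²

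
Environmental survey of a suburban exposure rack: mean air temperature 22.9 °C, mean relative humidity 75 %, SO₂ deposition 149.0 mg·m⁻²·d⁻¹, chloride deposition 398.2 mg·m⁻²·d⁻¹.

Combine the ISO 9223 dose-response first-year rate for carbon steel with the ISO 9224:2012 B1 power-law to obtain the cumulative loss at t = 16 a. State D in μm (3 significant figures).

carbon steel: f(T) = -0.054·(T−10) [T>10 °C] = -0.6966
  SO₂ term: 1.77·149.0^0.52·exp(0.02·75-0.6966) = 53.33
  Cl⁻ term: 0.102·398.2^0.62·exp(0.033·75+0.04·22.9) = 124
  r_corr = 53.33 + 124 = 177.3 μm/a
Power-law: D(16) = r_corr · 16^0.523
  D(16) = 177.3 × 16^0.523 = 177.3 × 4.263 = 755.9 μm

D(16) = 756 μm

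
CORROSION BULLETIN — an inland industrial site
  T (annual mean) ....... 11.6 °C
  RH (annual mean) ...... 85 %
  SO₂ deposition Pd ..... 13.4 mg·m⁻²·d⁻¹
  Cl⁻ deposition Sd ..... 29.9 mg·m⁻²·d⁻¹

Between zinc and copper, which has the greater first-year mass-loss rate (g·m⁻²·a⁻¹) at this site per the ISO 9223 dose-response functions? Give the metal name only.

zinc: f(T) = -0.071·(T−10) [T>10 °C] = -0.1136
  sulphur-dioxide contribution → 1.8 μm/a
  chloride contribution → 0.6423 μm/a
  total first-year rate 2.442 μm/a
  mass loss = 2.442 μm/a × 7.14 g/cm³ = 17.44 g·m⁻²·a⁻¹
copper: T>10 °C ⇒ hinge -0.080·(11.6−10) = -0.1280
  sulphur-dioxide contribution → 1.379 μm/a
  chloride contribution → 0.9659 μm/a
  total first-year rate 2.345 μm/a
  mass loss = 2.345 μm/a × 8.96 g/cm³ = 21.02 g·m⁻²·a⁻¹
Ordering by g·m⁻²·a⁻¹: copper (21) > zinc (17.4)

copper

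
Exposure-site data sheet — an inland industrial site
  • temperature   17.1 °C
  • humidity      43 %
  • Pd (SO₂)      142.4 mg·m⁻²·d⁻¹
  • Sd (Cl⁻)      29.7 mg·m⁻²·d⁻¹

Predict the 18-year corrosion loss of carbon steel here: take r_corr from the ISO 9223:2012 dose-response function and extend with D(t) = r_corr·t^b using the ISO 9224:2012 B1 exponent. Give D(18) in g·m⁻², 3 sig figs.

D(18) = 1.58e+03 g·m⁻²

carbon steel: f(T) = -0.054·(T−10) [T>10 °C] = -0.3834
  sulphur-dioxide contribution → 37.56 μm/a
  chloride contribution → 6.84 μm/a
  total first-year rate 44.4 μm/a
Power-law: D(18) = r_corr · 18^0.523
  D(18) = 44.4 × 18^0.523 = 44.4 × 4.534 = 201.3 μm
  Mass loss = 201.3 μm × 7.85 g/cm³ = 1581 g·m⁻²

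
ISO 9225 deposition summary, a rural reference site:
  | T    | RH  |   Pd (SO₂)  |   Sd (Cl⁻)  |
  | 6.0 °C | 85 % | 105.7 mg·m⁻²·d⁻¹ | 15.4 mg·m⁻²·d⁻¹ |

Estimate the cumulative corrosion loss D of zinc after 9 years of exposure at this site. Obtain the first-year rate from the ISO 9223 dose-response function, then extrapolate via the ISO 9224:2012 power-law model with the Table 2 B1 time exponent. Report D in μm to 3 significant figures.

zinc: f(T) = +0.038·(T−10) [T≤10 °C] = -0.1520
  Pd branch = 0.0129·Pd^0.44·e^(0.046·RH+f) = 4.298 μm/a
  Sd branch = 0.0175·Sd^0.57·e^(0.008·RH+0.085·T) = 0.2734 μm/a
  sum: 4.298 + 0.2734 → r_corr = 4.571 μm/a
Power-law: D(9) = r_corr · 9^0.813
  D(9) = 4.571 × 9^0.813 = 4.571 × 5.968 = 27.28 μm

D(9) = 27.3 μm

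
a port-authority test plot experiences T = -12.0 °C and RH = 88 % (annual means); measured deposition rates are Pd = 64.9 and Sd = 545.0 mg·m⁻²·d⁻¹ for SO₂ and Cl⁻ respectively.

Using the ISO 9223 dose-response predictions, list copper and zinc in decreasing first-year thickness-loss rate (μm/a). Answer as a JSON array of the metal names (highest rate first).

copper: f(T) = +0.126·(T−10) [T≤10 °C] = -2.7720
  SO₂ term: 0.0053·64.9^0.26·exp(0.059·88-2.7720) = 0.1764
  Cl⁻ term: 0.01025·545.0^0.27·exp(0.036·88+0.049·-12.0) = 0.7414
  sum: 0.1764 + 0.7414 → r_corr = 0.9177 μm/a
zinc: temperature factor f = +0.038·(-22.0) = -0.8360
  SO₂ term: 0.0129·64.9^0.44·exp(0.046·88-0.8360) = 2.009
  Cl⁻ term: 0.0175·545.0^0.57·exp(0.008·88+0.085·-12.0) = 0.463
  sum: 2.009 + 0.463 → r_corr = 2.472 μm/a
Ordering by μm/a: zinc (2.47) > copper (0.918)

["zinc", "copper"]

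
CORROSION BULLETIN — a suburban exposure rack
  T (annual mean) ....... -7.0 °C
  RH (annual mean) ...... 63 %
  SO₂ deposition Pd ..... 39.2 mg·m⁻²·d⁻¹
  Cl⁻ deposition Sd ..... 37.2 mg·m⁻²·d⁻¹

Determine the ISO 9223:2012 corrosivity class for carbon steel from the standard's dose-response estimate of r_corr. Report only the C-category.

C2

carbon steel: T≤10 °C ⇒ hinge +0.150·(-7.0−10) = -2.5500
  Pd branch = 1.77·Pd^0.52·e^(0.02·RH+f) = 3.283 μm/a
  Sd branch = 0.102·Sd^0.62·e^(0.033·RH+0.04·T) = 5.803 μm/a
  sum: 3.283 + 5.803 → r_corr = 9.086 μm/a
9.09 μm/a falls in (1.3, 25] for carbon steel → category C2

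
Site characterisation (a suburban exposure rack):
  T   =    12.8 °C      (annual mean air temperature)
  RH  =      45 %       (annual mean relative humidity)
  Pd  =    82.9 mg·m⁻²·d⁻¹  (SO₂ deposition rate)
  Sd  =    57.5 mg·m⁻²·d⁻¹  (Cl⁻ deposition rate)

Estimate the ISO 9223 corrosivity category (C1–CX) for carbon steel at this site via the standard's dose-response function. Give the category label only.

carbon steel: T>10 °C ⇒ hinge -0.054·(12.8−10) = -0.1512
  sulphur-dioxide contribution → 37.22 μm/a
  chloride contribution → 9.266 μm/a
  total first-year rate 46.49 μm/a
ISO 9223 Table 2 (carbon steel): 25 < 46.5 ≤ 50 μm/a ⇒ C3

C3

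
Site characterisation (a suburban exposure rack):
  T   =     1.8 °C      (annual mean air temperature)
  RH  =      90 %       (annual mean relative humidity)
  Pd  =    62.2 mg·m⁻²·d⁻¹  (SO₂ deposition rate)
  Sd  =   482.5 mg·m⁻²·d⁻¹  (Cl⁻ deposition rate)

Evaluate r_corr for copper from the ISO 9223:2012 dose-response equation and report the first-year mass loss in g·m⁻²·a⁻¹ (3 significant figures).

copper: temperature factor f = +0.126·(-8.2) = -1.0332
  Pd branch = 0.0053·Pd^0.26·e^(0.059·RH+f) = 1.117 μm/a
  Sd branch = 0.01025·Sd^0.27·e^(0.036·RH+0.049·T) = 1.516 μm/a
  r_corr = 1.117 + 1.516 = 2.633 μm/a
Convert to mass loss: 2.633 μm/a × 8.96 g/cm³ = 23.59 g·m⁻²·a⁻¹

r_corr = 23.6 g·m⁻²·a⁻¹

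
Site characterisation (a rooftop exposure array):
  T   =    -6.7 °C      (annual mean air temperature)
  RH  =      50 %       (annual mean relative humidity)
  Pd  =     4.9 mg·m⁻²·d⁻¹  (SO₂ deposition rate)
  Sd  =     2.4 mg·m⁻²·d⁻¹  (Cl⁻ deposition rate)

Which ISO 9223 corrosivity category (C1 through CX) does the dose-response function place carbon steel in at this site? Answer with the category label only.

carbon steel: temperature factor f = +0.150·(-16.7) = -2.5050
  SO₂ term: 1.77·4.9^0.52·exp(0.02·50-2.5050) = 0.898
  Sd branch = 0.102·Sd^0.62·e^(0.033·RH+0.04·T) = 0.6991 μm/a
  sum: 0.898 + 0.6991 → r_corr = 1.597 μm/a
1.6 μm/a falls in (1.3, 25] for carbon steel → category C2

C2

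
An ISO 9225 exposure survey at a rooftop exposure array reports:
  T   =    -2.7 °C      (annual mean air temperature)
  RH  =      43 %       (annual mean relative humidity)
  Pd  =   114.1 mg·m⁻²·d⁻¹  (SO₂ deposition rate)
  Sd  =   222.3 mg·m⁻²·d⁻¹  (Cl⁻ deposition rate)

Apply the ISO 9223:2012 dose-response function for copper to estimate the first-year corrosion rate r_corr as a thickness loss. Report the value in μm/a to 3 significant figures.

r_corr = 0.228 μm/a

copper: f(T) = +0.126·(T−10) [T≤10 °C] = -1.6002
  sulphur-dioxide contribution → 0.04635 μm/a
  chloride contribution → 0.1816 μm/a
  total first-year rate 0.228 μm/a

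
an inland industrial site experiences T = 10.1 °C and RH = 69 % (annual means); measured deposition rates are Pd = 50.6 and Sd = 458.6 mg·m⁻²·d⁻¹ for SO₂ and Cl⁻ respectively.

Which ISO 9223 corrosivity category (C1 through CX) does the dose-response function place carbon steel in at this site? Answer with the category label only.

C5

carbon steel: f(T) = -0.054·(T−10) [T>10 °C] = -0.0054
  sulphur-dioxide contribution → 53.84 μm/a
  chloride contribution → 66.53 μm/a
  ⇒ r_corr(carbon steel) = 120.4 μm/a
ISO 9223 Table 2 (carbon steel): 80 < 120 ≤ 200 μm/a ⇒ C5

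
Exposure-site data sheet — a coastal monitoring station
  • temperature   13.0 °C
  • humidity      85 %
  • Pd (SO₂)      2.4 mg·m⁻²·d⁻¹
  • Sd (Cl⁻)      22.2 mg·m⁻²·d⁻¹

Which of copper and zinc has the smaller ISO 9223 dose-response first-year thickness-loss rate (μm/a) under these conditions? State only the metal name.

zinc

copper: T>10 °C ⇒ hinge -0.080·(13.0−10) = -0.2400
  SO₂ term: 0.0053·2.4^0.26·exp(0.059·85-0.2400) = 0.7887
  Cl⁻ term: 0.01025·22.2^0.27·exp(0.036·85+0.049·13.0) = 0.9546
  sum: 0.7887 + 0.9546 → r_corr = 1.743 μm/a
zinc: f(T) = -0.071·(T−10) [T>10 °C] = -0.2130
  Pd branch = 0.0129·Pd^0.44·e^(0.046·RH+f) = 0.7647 μm/a
  Sd branch = 0.0175·Sd^0.57·e^(0.008·RH+0.085·T) = 0.6105 μm/a
  r_corr = 0.7647 + 0.6105 = 1.375 μm/a
Ordering by μm/a: copper (1.74) > zinc (1.38)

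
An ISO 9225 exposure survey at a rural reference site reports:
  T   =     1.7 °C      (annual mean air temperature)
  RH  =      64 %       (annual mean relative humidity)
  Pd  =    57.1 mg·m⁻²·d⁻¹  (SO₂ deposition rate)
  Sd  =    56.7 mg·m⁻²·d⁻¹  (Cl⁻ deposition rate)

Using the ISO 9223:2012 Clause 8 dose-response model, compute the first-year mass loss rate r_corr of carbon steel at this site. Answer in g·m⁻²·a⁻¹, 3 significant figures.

r_corr = 204 g·m⁻²·a⁻¹

carbon steel: f(T) = +0.150·(T−10) [T≤10 °C] = -1.2450
  Pd branch = 1.77·Pd^0.52·e^(0.02·RH+f) = 15.02 μm/a
  Cl⁻ term: 0.102·56.7^0.62·exp(0.033·64+0.04·1.7) = 11.03
  r_corr = 15.02 + 11.03 = 26.05 μm/a
Convert to mass loss: 26.05 μm/a × 7.85 g/cm³ = 204.5 g·m⁻²·a⁻¹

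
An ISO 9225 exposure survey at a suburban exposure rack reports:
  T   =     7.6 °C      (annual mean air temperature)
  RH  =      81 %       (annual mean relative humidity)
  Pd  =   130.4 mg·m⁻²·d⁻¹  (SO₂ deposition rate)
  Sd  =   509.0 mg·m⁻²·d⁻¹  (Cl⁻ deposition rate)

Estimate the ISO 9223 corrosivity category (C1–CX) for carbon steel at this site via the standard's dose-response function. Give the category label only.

carbon steel: T≤10 °C ⇒ hinge +0.150·(7.6−10) = -0.3600
  Pd branch = 1.77·Pd^0.52·e^(0.02·RH+f) = 78.55 μm/a
  Cl⁻ term: 0.102·509.0^0.62·exp(0.033·81+0.04·7.6) = 95.42
  sum: 78.55 + 95.42 → r_corr = 174 μm/a
ISO 9223 Table 2 (carbon steel): 80 < 174 ≤ 200 μm/a ⇒ C5

C5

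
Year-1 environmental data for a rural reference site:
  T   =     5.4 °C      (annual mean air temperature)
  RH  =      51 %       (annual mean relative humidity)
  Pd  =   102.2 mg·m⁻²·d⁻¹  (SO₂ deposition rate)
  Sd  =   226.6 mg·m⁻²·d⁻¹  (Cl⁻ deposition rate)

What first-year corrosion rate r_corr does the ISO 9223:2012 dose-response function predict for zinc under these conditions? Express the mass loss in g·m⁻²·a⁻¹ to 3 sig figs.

r_corr = 12.7 g·m⁻²·a⁻¹

zinc: T≤10 °C ⇒ hinge +0.038·(5.4−10) = -0.1748
  Pd branch = 0.0129·Pd^0.44·e^(0.046·RH+f) = 0.8663 μm/a
  Cl⁻ term: 0.0175·226.6^0.57·exp(0.008·51+0.085·5.4) = 0.9164
  r_corr = 0.8663 + 0.9164 = 1.783 μm/a
Convert to mass loss: 1.783 μm/a × 7.14 g/cm³ = 12.73 g·m⁻²·a⁻¹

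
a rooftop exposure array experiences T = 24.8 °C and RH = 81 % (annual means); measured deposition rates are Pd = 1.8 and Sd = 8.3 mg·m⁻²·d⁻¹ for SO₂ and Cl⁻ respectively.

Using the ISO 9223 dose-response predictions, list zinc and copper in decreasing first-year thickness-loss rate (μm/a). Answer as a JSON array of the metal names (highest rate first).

["copper", "zinc"]

zinc: f(T) = -0.071·(T−10) [T>10 °C] = -1.0508
  Pd branch = 0.0129·Pd^0.44·e^(0.046·RH+f) = 0.2425 μm/a
  Sd branch = 0.0175·Sd^0.57·e^(0.008·RH+0.085·T) = 0.9201 μm/a
  sum: 0.2425 + 0.9201 → r_corr = 1.163 μm/a
copper: temperature factor f = -0.080·(14.8) = -1.1840
  Pd branch = 0.0053·Pd^0.26·e^(0.059·RH+f) = 0.2249 μm/a
  Sd branch = 0.01025·Sd^0.27·e^(0.036·RH+0.049·T) = 1.13 μm/a
  sum: 0.2249 + 1.13 → r_corr = 1.355 μm/a
Ordering by μm/a: copper (1.35) > zinc (1.16)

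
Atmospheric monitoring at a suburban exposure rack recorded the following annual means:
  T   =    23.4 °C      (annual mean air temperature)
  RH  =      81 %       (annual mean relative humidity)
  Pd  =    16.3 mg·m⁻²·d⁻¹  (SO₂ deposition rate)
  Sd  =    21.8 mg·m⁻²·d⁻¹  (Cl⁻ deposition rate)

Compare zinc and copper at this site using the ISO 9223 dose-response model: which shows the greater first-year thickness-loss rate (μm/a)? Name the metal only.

zinc

zinc: f(T) = -0.071·(T−10) [T>10 °C] = -0.9514
  sulphur-dioxide contribution → 0.7062 μm/a
  chloride contribution → 1.416 μm/a
  ⇒ r_corr(zinc) = 2.123 μm/a
copper: temperature factor f = -0.080·(13.4) = -1.0720
  sulphur-dioxide contribution → 0.446 μm/a
  chloride contribution → 1.369 μm/a
  total first-year rate 1.815 μm/a
Ordering by μm/a: zinc (2.12) > copper (1.82)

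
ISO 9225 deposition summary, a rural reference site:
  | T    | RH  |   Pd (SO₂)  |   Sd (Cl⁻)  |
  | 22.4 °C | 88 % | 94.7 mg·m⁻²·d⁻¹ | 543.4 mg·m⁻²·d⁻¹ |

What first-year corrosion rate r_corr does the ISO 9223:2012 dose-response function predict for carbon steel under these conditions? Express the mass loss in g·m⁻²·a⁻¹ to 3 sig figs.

r_corr = 2.22e+03 g·m⁻²·a⁻¹

carbon steel: f(T) = -0.054·(T−10) [T>10 °C] = -0.6696
  sulphur-dioxide contribution → 56.13 μm/a
  chloride contribution → 226.3 μm/a
  total first-year rate 282.4 μm/a
Convert to mass loss: 282.4 μm/a × 7.85 g/cm³ = 2217 g·m⁻²·a⁻¹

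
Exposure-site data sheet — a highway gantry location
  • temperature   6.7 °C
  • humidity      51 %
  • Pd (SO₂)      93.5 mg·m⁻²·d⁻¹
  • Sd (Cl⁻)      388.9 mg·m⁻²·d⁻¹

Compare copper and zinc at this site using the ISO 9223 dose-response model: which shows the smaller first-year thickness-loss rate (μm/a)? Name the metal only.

copper

copper: f(T) = +0.126·(T−10) [T≤10 °C] = -0.4158
  Pd branch = 0.0053·Pd^0.26·e^(0.059·RH+f) = 0.2306 μm/a
  Sd branch = 0.01025·Sd^0.27·e^(0.036·RH+0.049·T) = 0.4466 μm/a
  r_corr = 0.2306 + 0.4466 = 0.6772 μm/a
zinc: T≤10 °C ⇒ hinge +0.038·(6.7−10) = -0.1254
  Pd branch = 0.0129·Pd^0.44·e^(0.046·RH+f) = 0.8753 μm/a
  Cl⁻ term: 0.0175·388.9^0.57·exp(0.008·51+0.085·6.7) = 1.392
  sum: 0.8753 + 1.392 → r_corr = 2.268 μm/a
Ordering by μm/a: zinc (2.27) > copper (0.677)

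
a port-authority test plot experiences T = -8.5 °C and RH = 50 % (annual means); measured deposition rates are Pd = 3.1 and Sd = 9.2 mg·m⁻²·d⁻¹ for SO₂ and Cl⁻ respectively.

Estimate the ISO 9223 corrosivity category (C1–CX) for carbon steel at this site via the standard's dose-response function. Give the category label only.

carbon steel: f(T) = +0.150·(T−10) [T≤10 °C] = -2.7750
  sulphur-dioxide contribution → 0.5403 μm/a
  chloride contribution → 1.496 μm/a
  total first-year rate 2.037 μm/a
Category bounds: 1.3…25 μm/a bracket r_corr ⇒ C2

C2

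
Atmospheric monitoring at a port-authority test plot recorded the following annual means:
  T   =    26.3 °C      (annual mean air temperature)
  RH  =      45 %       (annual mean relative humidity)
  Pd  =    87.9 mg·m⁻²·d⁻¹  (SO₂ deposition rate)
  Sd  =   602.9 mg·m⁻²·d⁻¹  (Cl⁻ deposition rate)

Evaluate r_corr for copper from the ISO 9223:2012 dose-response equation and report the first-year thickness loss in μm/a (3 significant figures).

copper: temperature factor f = -0.080·(16.3) = -1.3040
  SO₂ term: 0.0053·87.9^0.26·exp(0.059·45-1.3040) = 0.06553
  Cl⁻ term: 0.01025·602.9^0.27·exp(0.036·45+0.049·26.3) = 1.058
  r_corr = 0.06553 + 1.058 = 1.124 μm/a

r_corr = 1.12 μm/a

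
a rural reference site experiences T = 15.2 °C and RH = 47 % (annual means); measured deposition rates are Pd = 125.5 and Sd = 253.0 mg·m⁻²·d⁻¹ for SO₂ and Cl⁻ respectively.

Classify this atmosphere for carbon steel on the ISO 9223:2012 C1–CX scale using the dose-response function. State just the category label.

carbon steel: T>10 °C ⇒ hinge -0.054·(15.2−10) = -0.2808
  Pd branch = 1.77·Pd^0.52·e^(0.02·RH+f) = 42.22 μm/a
  Cl⁻ term: 0.102·253.0^0.62·exp(0.033·47+0.04·15.2) = 27.3
  sum: 42.22 + 27.3 → r_corr = 69.52 μm/a
69.5 μm/a falls in (50, 80] for carbon steel → category C4

C4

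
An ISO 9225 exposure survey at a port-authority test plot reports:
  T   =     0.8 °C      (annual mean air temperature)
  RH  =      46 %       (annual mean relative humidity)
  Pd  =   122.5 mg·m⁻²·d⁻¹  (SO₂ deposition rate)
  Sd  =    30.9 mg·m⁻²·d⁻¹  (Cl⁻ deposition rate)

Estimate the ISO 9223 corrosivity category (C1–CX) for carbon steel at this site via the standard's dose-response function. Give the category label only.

carbon steel: f(T) = +0.150·(T−10) [T≤10 °C] = -1.3800
  sulphur-dioxide contribution → 13.62 μm/a
  chloride contribution → 4.032 μm/a
  ⇒ r_corr(carbon steel) = 17.65 μm/a
17.6 μm/a falls in (1.3, 25] for carbon steel → category C2

C2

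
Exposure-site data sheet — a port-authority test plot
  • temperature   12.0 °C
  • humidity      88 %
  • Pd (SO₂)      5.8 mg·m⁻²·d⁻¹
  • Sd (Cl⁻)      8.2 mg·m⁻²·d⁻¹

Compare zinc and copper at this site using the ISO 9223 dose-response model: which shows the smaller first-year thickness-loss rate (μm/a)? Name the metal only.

zinc

zinc: temperature factor f = -0.071·(2.0) = -0.1420
  sulphur-dioxide contribution → 1.389 μm/a
  chloride contribution → 0.3256 μm/a
  total first-year rate 1.715 μm/a
copper: T>10 °C ⇒ hinge -0.080·(12.0−10) = -0.1600
  sulphur-dioxide contribution → 1.283 μm/a
  chloride contribution → 0.7739 μm/a
  total first-year rate 2.057 μm/a
Ordering by μm/a: copper (2.06) > zinc (1.72)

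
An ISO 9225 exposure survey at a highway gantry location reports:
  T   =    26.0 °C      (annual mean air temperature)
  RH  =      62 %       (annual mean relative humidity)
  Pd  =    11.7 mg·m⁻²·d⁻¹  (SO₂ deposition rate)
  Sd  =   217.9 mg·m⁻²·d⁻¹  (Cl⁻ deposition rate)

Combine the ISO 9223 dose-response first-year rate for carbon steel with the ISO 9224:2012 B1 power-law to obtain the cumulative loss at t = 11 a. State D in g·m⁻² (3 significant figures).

carbon steel: temperature factor f = -0.054·(16.0) = -0.8640
  SO₂ term: 1.77·11.7^0.52·exp(0.02·62-0.8640) = 9.262
  Cl⁻ term: 0.102·217.9^0.62·exp(0.033·62+0.04·26.0) = 62.89
  r_corr = 9.262 + 62.89 = 72.15 μm/a
Long-term exponent b (ISO 9224 Table 2, B1) = 0.523
  D(11) = 72.15 × 11^0.523 = 72.15 × 3.505 = 252.9 μm
  Mass loss = 252.9 μm × 7.85 g/cm³ = 1985 g·m⁻²

D(11) = 1.98e+03 g·m⁻²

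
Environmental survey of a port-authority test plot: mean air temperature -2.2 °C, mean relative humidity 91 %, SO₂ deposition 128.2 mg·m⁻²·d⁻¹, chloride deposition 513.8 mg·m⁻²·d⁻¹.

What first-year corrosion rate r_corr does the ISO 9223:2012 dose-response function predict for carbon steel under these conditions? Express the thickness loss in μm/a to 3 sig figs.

carbon steel: temperature factor f = +0.150·(-12.2) = -1.8300
  sulphur-dioxide contribution → 21.86 μm/a
  chloride contribution → 90.21 μm/a
  total first-year rate 112.1 μm/a

r_corr = 112 μm/a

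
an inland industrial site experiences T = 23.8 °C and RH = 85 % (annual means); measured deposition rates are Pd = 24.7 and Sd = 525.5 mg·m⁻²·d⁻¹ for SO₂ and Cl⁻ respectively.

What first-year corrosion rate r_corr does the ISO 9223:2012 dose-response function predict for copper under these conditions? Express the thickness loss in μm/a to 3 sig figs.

copper: temperature factor f = -0.080·(13.8) = -1.1040
  Pd branch = 0.0053·Pd^0.26·e^(0.059·RH+f) = 0.6094 μm/a
  Cl⁻ term: 0.01025·525.5^0.27·exp(0.036·85+0.049·23.8) = 3.808
  sum: 0.6094 + 3.808 → r_corr = 4.417 μm/a

r_corr = 4.42 μm/a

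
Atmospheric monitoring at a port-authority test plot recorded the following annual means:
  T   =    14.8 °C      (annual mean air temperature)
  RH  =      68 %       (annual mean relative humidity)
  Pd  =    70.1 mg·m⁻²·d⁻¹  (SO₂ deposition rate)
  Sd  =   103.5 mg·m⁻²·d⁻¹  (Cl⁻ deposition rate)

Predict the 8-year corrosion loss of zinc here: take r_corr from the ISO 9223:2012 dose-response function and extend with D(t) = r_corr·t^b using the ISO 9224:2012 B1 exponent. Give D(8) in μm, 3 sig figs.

zinc: temperature factor f = -0.071·(4.8) = -0.3408
  Pd branch = 0.0129·Pd^0.44·e^(0.046·RH+f) = 1.359 μm/a
  Sd branch = 0.0175·Sd^0.57·e^(0.008·RH+0.085·T) = 1.493 μm/a
  r_corr = 1.359 + 1.493 = 2.852 μm/a
ISO 9224: D(t) = r_corr · t^b with b = 0.813 (zinc, B1)
  D(8) = 2.852 × 8^0.813 = 2.852 × 5.423 = 15.47 μm

D(8) = 15.5 μm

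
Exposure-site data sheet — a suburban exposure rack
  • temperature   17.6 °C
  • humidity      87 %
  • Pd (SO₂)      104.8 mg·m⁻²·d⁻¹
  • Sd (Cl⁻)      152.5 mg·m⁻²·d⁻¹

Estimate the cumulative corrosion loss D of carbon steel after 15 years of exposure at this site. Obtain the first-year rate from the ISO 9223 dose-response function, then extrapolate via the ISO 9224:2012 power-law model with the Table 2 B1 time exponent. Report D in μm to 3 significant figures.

carbon steel: T>10 °C ⇒ hinge -0.054·(17.6−10) = -0.4104
  sulphur-dioxide contribution → 75.16 μm/a
  chloride contribution → 82.19 μm/a
  total first-year rate 157.4 μm/a
Long-term exponent b (ISO 9224 Table 2, B1) = 0.523
  D(15) = 157.4 × 15^0.523 = 157.4 × 4.122 = 648.6 μm

D(15) = 649 μm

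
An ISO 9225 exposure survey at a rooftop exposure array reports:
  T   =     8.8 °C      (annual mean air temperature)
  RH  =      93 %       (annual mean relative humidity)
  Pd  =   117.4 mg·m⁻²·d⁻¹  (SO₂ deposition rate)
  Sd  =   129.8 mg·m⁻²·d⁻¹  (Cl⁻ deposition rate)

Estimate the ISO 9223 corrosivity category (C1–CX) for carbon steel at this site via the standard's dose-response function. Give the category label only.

C5

carbon steel: T≤10 °C ⇒ hinge +0.150·(8.8−10) = -0.1800
  SO₂ term: 1.77·117.4^0.52·exp(0.02·93-0.1800) = 113.2
  Sd branch = 0.102·Sd^0.62·e^(0.033·RH+0.04·T) = 63.76 μm/a
  r_corr = 113.2 + 63.76 = 177 μm/a
Category bounds: 80…200 μm/a bracket r_corr ⇒ C5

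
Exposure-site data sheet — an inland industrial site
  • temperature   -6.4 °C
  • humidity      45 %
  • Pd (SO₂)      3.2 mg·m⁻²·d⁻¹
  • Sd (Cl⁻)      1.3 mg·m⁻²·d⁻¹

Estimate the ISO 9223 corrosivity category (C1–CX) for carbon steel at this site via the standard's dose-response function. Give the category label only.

C1

carbon steel: temperature factor f = +0.150·(-16.4) = -2.4600
  SO₂ term: 1.77·3.2^0.52·exp(0.02·45-2.4600) = 0.681
  Cl⁻ term: 0.102·1.3^0.62·exp(0.033·45+0.04·-6.4) = 0.4102
  r_corr = 0.681 + 0.4102 = 1.091 μm/a
ISO 9223 Table 2 (carbon steel): 0 < 1.09 ≤ 1.3 μm/a ⇒ C1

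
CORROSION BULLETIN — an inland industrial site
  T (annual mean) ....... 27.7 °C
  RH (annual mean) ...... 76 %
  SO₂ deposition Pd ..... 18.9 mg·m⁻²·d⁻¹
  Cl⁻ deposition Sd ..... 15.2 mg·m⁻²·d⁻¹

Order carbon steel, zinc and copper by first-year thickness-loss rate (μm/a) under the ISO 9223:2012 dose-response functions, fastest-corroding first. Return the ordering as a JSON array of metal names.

carbon steel: temperature factor f = -0.054·(17.7) = -0.9558
  sulphur-dioxide contribution → 14.35 μm/a
  chloride contribution → 20.5 μm/a
  total first-year rate 34.85 μm/a
zinc: T>10 °C ⇒ hinge -0.071·(27.7−10) = -1.2567
  sulphur-dioxide contribution → 0.4413 μm/a
  chloride contribution → 1.597 μm/a
  total first-year rate 2.038 μm/a
copper: f(T) = -0.080·(T−10) [T>10 °C] = -1.4160
  sulphur-dioxide contribution → 0.2447 μm/a
  chloride contribution → 1.281 μm/a
  ⇒ r_corr(copper) = 1.526 μm/a
Ordering by μm/a: carbon steel (34.8) > zinc (2.04) > copper (1.53)

["carbon steel", "zinc", "copper"]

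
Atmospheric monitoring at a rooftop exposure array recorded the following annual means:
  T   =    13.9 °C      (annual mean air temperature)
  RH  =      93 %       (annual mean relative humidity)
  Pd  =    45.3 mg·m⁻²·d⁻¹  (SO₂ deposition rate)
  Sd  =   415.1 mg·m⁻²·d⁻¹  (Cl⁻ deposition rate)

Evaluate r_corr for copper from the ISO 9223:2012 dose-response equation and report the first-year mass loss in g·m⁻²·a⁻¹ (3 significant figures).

r_corr = 48.9 g·m⁻²·a⁻¹

copper: temperature factor f = -0.080·(3.9) = -0.3120
  Pd branch = 0.0053·Pd^0.26·e^(0.059·RH+f) = 2.525 μm/a
  Sd branch = 0.01025·Sd^0.27·e^(0.036·RH+0.049·T) = 2.934 μm/a
  r_corr = 2.525 + 2.934 = 5.459 μm/a
Convert to mass loss: 5.459 μm/a × 8.96 g/cm³ = 48.92 g·m⁻²·a⁻¹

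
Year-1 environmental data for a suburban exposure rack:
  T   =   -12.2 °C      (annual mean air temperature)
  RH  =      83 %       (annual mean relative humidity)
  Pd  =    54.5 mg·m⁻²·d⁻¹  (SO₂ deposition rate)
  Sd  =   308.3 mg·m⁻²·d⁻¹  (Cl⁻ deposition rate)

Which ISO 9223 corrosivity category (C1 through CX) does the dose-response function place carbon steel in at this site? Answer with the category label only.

carbon steel: T≤10 °C ⇒ hinge +0.150·(-12.2−10) = -3.3300
  sulphur-dioxide contribution → 2.665 μm/a
  chloride contribution → 33.83 μm/a
  total first-year rate 36.5 μm/a
36.5 μm/a falls in (25, 50] for carbon steel → category C3

C3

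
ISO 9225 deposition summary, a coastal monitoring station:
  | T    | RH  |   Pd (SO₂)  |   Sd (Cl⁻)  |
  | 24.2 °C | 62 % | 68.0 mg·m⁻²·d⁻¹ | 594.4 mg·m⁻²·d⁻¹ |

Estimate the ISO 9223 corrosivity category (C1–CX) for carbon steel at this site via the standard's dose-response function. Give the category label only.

carbon steel: f(T) = -0.054·(T−10) [T>10 °C] = -0.7668
  sulphur-dioxide contribution → 25.49 μm/a
  chloride contribution → 109 μm/a
  ⇒ r_corr(carbon steel) = 134.5 μm/a
ISO 9223 Table 2 (carbon steel): 80 < 135 ≤ 200 μm/a ⇒ C5

C5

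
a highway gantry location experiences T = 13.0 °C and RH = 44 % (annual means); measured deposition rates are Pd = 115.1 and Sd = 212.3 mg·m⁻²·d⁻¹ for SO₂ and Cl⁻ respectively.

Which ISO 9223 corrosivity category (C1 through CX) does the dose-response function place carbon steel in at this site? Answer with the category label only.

C4

carbon steel: temperature factor f = -0.054·(3.0) = -0.1620
  SO₂ term: 1.77·115.1^0.52·exp(0.02·44-0.1620) = 42.81
  Sd branch = 0.102·Sd^0.62·e^(0.033·RH+0.04·T) = 20.31 μm/a
  sum: 42.81 + 20.31 → r_corr = 63.12 μm/a
63.1 μm/a falls in (50, 80] for carbon steel → category C4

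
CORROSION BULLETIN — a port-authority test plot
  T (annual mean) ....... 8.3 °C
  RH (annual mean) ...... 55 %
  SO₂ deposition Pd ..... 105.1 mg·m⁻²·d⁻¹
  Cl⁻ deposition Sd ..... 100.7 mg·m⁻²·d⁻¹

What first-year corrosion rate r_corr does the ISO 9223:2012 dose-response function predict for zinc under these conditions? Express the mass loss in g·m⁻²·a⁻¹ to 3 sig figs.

r_corr = 13.8 g·m⁻²·a⁻¹

zinc: f(T) = +0.038·(T−10) [T≤10 °C] = -0.0646
  SO₂ term: 0.0129·105.1^0.44·exp(0.046·55-0.0646) = 1.177
  Sd branch = 0.0175·Sd^0.57·e^(0.008·RH+0.085·T) = 0.7625 μm/a
  r_corr = 1.177 + 0.7625 = 1.94 μm/a
Convert to mass loss: 1.94 μm/a × 7.14 g/cm³ = 13.85 g·m⁻²·a⁻¹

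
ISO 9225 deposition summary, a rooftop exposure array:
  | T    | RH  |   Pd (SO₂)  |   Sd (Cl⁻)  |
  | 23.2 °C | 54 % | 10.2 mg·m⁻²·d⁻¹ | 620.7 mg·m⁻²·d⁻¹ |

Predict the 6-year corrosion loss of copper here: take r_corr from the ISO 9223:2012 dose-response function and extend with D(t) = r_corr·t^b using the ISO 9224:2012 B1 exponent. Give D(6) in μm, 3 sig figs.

copper: temperature factor f = -0.080·(13.2) = -1.0560
  SO₂ term: 0.0053·10.2^0.26·exp(0.059·54-1.0560) = 0.08158
  Cl⁻ term: 0.01025·620.7^0.27·exp(0.036·54+0.049·23.2) = 1.267
  r_corr = 0.08158 + 1.267 = 1.349 μm/a
ISO 9224: D(t) = r_corr · t^b with b = 0.667 (copper, B1)
  D(6) = 1.349 × 6^0.667 = 1.349 × 3.304 = 4.456 μm

D(6) = 4.46 μm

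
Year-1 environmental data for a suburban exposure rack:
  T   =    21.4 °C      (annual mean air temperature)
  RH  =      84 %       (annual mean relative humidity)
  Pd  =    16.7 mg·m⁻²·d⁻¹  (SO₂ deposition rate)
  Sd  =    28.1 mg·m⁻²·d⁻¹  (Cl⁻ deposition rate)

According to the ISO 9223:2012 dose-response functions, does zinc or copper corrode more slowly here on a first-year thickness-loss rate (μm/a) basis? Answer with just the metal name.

copper

zinc: T>10 °C ⇒ hinge -0.071·(21.4−10) = -0.8094
  sulphur-dioxide contribution → 0.9445 μm/a
  chloride contribution → 1.415 μm/a
  total first-year rate 2.359 μm/a
copper: T>10 °C ⇒ hinge -0.080·(21.4−10) = -0.9120
  sulphur-dioxide contribution → 0.6287 μm/a
  chloride contribution → 1.481 μm/a
  total first-year rate 2.11 μm/a
Ordering by μm/a: zinc (2.36) > copper (2.11)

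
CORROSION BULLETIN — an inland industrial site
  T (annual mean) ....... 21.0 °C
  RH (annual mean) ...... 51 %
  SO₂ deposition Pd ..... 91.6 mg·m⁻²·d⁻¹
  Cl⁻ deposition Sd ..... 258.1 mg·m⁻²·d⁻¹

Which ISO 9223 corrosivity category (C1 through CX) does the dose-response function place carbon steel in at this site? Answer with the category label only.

C4

carbon steel: f(T) = -0.054·(T−10) [T>10 °C] = -0.5940
  sulphur-dioxide contribution → 28.39 μm/a
  chloride contribution → 39.78 μm/a
  total first-year rate 68.17 μm/a
68.2 μm/a falls in (50, 80] for carbon steel → category C4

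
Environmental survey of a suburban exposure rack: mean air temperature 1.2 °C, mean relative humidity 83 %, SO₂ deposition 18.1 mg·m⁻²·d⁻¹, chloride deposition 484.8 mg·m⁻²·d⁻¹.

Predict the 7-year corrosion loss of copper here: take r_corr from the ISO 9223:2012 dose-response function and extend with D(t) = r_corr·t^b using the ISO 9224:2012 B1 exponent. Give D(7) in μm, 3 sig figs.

copper: f(T) = +0.126·(T−10) [T≤10 °C] = -1.1088
  SO₂ term: 0.0053·18.1^0.26·exp(0.059·83-1.1088) = 0.4971
  Sd branch = 0.01025·Sd^0.27·e^(0.036·RH+0.049·T) = 1.146 μm/a
  sum: 0.4971 + 1.146 → r_corr = 1.643 μm/a
Power-law: D(7) = r_corr · 7^0.667
  D(7) = 1.643 × 7^0.667 = 1.643 × 3.662 = 6.015 μm

D(7) = 6.02 μm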